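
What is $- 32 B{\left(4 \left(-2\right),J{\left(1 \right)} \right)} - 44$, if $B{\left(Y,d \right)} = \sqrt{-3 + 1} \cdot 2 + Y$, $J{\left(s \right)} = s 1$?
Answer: $212 - 64 i \sqrt{2} \approx 212.0 - 90.51 i$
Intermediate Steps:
$J{\left(s \right)} = s$
$B{\left(Y,d \right)} = Y + 2 i \sqrt{2}$ ($B{\left(Y,d \right)} = \sqrt{-2} \cdot 2 + Y = i \sqrt{2} \cdot 2 + Y = 2 i \sqrt{2} + Y = Y + 2 i \sqrt{2}$)
$- 32 B{\left(4 \left(-2\right),J{\left(1 \right)} \right)} - 44 = - 32 \left(4 \left(-2\right) + 2 i \sqrt{2}\right) - 44 = - 32 \left(-8 + 2 i \sqrt{2}\right) - 44 = \left(256 - 64 i \sqrt{2}\right) - 44 = 212 - 64 i \sqrt{2}$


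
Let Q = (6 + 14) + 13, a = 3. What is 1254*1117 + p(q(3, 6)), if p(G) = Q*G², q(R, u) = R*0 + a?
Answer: 1401015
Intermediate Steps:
q(R, u) = 3 (q(R, u) = R*0 + 3 = 0 + 3 = 3)
Q = 33 (Q = 20 + 13 = 33)
p(G) = 33*G²
1254*1117 + p(q(3, 6)) = 1254*1117 + 33*3² = 1400718 + 33*9 = 1400718 + 297 = 1401015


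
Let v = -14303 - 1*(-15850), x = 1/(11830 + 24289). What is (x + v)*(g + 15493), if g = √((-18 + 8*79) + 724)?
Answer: 865688324342/36119 + 55876094*√1338/36119 ≈ 2.4024e+7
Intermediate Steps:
x = 1/36119 ≈ 2.7686e-5
v = 1547 (v = -14303 + 15850 = 1547)
g = √1338 (g = √((-18 + 632) + 724) = √(614 + 724) = √1338 ≈ 36.579)
(x + v)*(g + 15493) = (1/36119 + 1547)*(√1338 + 15493) = 55876094*(15493 + √1338)/36119 = 865688324342/36119 + 55876094*√1338/36119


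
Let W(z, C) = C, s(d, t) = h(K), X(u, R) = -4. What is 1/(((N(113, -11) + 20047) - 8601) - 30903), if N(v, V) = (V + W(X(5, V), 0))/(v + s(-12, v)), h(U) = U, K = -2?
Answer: -111/2159738 ≈ -5.1395e-5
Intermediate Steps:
s(d, t) = -2
N(v, V) = V/(-2 + v) (N(v, V) = (V + 0)/(v - 2) = V/(-2 + v))
1/(((N(113, -11) + 20047) - 8601) - 30903) = 1/(((-11/(-2 + 113) + 20047) - 8601) - 30903) = 1/(((-11/111 + 20047) - 8601) - 30903) = 1/((2225206/111 - 8601) - 30903) = 1/(1270495/111 - 30903) = 1/(-2159738/111) = -111/2159738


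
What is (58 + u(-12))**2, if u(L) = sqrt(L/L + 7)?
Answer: 3372 + 232*sqrt(2) ≈ 3700.1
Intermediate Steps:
u(L) = 2*sqrt(2) (u(L) = sqrt(1 + 7) = sqrt(8) = 2*sqrt(2))
(58 + u(-12))**2 = (58 + 2*sqrt(2))**2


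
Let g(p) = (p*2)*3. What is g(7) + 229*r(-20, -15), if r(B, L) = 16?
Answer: 3706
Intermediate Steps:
g(p) = 6*p (g(p) = (2*p)*3 = 6*p)
g(7) + 229*r(-20, -15) = 6*7 + 229*16 = 42 + 3664 = 3706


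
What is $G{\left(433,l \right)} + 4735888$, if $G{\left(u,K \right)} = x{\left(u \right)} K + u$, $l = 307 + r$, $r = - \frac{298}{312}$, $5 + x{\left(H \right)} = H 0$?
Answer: $\frac{738627361}{156} \approx 4.7348 \cdot 10^{6}$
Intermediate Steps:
$x{\left(H \right)} = -5$ ($x{\left(H \right)} = -5 + H 0 = -5 + 0 = -5$)
$r = - \frac{149}{156}$ ($r = \left(-298\right) \frac{1}{312} = - \frac{149}{156} \approx -0.95513$)
$l = \frac{47743}{156}$ ($l = 307 - \frac{149}{156} = \frac{47743}{156} \approx 306.04$)
$G{\left(u,K \right)} = u - 5 K$ ($G{\left(u,K \right)} = - 5 K + u = u - 5 K$)
$G{\left(433,l \right)} + 4735888 = \left(433 - \frac{238715}{156}\right) + 4735888 = - \frac{171167}{156} + 4735888 = \frac{738627361}{156}$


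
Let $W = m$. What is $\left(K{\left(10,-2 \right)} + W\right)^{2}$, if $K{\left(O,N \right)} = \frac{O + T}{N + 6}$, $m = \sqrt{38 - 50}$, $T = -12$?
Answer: $\frac{\left(-1 + 4 i \sqrt{3}\right)^{2}}{4} \approx -11.75 - 3.4641 i$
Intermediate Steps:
$m = 2 i \sqrt{3}$ ($m = \sqrt{-12} = 2 i \sqrt{3} \approx 3.4641 i$)
$W = 2 i \sqrt{3} \approx 3.4641 i$
$K{\left(O,N \right)} = \frac{-12 + O}{6 + N}$ ($K{\left(O,N \right)} = \frac{O - 12}{N + 6} = \frac{-12 + O}{6 + N}$)
$\left(K{\left(10,-2 \right)} + W\right)^{2} = \left(\frac{-12 + 10}{6 - 2} + 2 i \sqrt{3}\right)^{2} = \left(\frac{1}{4} \left(-2\right) + 2 i \sqrt{3}\right)^{2} = \left(- \frac{1}{2} + 2 i \sqrt{3}\right)^{2}$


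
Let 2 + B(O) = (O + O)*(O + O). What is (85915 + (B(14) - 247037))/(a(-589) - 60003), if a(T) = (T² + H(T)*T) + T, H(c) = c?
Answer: -16034/63325 ≈ -0.25320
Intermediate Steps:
B(O) = -2 + 4*O² (B(O) = -2 + (O + O)*(O + O) = -2 + (2*O)*(2*O) = -2 + 4*O²)
a(T) = T + 2*T² (a(T) = (T² + T*T) + T = (T² + T²) + T = 2*T² + T = T + 2*T²)
(85915 + (B(14) - 247037))/(a(-589) - 60003) = (85915 + ((-2 + 4*14²) - 247037))/(-589*(1 + 2*(-589)) - 60003) = (85915 + ((-2 + 4*196) - 247037))/(-589*(1 - 1178) - 60003) = (85915 + ((-2 + 784) - 247037))/(-589*(-1177) - 60003) = (85915 + (782 - 247037))/(693253 - 60003) = (85915 - 246255)/633250 = -160340*1/633250 = -16034/63325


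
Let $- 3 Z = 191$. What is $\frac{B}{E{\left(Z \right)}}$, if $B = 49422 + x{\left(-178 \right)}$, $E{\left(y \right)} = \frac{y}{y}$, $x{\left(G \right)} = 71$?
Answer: $49493$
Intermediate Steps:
$Z = - \frac{191}{3}$ ($Z = \left(- \frac{1}{3}\right) 191 = - \frac{191}{3} \approx -63.667$)
$E{\left(y \right)} = 1$
$B = 49493$ ($B = 49422 + 71 = 49493$)
$\frac{B}{E{\left(Z \right)}} = \frac{49493}{1} = 49493 \cdot 1 = 49493$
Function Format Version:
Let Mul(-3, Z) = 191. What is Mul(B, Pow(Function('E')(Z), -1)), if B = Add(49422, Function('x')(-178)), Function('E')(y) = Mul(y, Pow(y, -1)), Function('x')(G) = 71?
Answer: 49493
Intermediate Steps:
Z = Rational(-191, 3) (Z = Mul(Rational(-1, 3), 191) = Rational(-191, 3) ≈ -63.667)
Function('E')(y) = 1
B = 49493 (B = Add(49422, 71) = 49493)
Mul(B, Pow(Function('E')(Z), -1)) = Mul(49493, Pow(1, -1)) = Mul(49493, 1) = 49493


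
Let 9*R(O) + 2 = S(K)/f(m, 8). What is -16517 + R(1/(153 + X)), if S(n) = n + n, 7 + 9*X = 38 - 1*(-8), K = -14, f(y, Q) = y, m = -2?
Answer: -49547/3 ≈ -16516.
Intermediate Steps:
X = 13/3 (X = -7/9 + (38 - 1*(-8))/9 = -7/9 + (38 + 8)/9 = -7/9 + (⅑)*46 = -7/9 + 46/9 = 13/3 ≈ 4.3333)
S(n) = 2*n
R(O) = 4/3 (R(O) = -2/9 + ((2*(-14))/(-2))/9 = -2/9 + (-28*(-½))/9 = -2/9 + (⅑)*14 = -2/9 + 14/9 = 4/3)
-16517 + R(1/(153 + X)) = -16517 + 4/3 = -49547/3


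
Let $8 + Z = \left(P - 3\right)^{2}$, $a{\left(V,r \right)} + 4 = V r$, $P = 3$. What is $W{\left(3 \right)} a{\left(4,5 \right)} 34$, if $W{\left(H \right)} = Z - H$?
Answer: $-5984$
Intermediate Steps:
$a{\left(V,r \right)} = -4 + V r$
$Z = -8$ ($Z = -8 + \left(3 - 3\right)^{2} = -8 + 0^{2} = -8 + 0 = -8$)
$W{\left(H \right)} = -8 - H$
$W{\left(3 \right)} a{\left(4,5 \right)} 34 = \left(-8 - 3\right) \left(-4 + 4 \cdot 5\right) 34 = \left(-8 - 3\right) \left(-4 + 20\right) 34 = \left(-11\right) 16 \cdot 34 = \left(-176\right) 34 = -5984$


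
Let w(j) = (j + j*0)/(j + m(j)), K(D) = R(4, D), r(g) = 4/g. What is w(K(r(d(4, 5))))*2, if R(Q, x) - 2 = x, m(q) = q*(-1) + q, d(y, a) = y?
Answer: 2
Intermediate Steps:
m(q) = 0 (m(q) = -q + q = 0)
R(Q, x) = 2 + x
K(D) = 2 + D
w(j) = 1 (w(j) = (j + j*0)/(j + 0) = (j + 0)/j = j/j = 1)
w(K(r(d(4, 5))))*2 = 1*2 = 2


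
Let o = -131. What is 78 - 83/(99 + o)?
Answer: 2579/32 ≈ 80.594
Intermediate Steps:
78 - 83/(99 + o) = 78 - 83/(99 - 131) = 78 - 83/(-32) = 78 - 1/32*(-83) = 78 + 83/32 = 2579/32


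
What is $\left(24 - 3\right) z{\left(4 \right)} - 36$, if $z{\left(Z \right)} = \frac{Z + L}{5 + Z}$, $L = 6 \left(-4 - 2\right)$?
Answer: $- \frac{332}{3} \approx -110.67$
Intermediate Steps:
$L = -36$ ($L = 6 \left(-6\right) = -36$)
$z{\left(Z \right)} = \frac{-36 + Z}{5 + Z}$ ($z{\left(Z \right)} = \frac{Z - 36}{5 + Z} = \frac{-36 + Z}{5 + Z}$)
$\left(24 - 3\right) z{\left(4 \right)} - 36 = \left(24 - 3\right) \frac{-36 + 4}{5 + 4} - 36 = 21 \cdot \frac{1}{9} \left(-32\right) - 36 = 21 \left(- \frac{32}{9}\right) - 36 = - \frac{224}{3} - 36 = - \frac{332}{3}$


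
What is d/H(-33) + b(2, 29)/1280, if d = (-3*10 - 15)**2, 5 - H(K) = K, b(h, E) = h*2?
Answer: 324019/6080 ≈ 53.293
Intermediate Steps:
b(h, E) = 2*h
H(K) = 5 - K
d = 2025 (d = (-30 - 15)**2 = (-45)**2 = 2025)
d/H(-33) + b(2, 29)/1280 = 2025/(5 - 1*(-33)) + (2*2)/1280 = 2025/(5 + 33) + 4*(1/1280) = 2025/38 + 1/320 = 324019/6080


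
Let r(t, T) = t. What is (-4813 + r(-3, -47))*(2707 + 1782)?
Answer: -21619024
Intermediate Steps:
(-4813 + r(-3, -47))*(2707 + 1782) = (-4813 - 3)*(2707 + 1782) = -4816*4489 = -21619024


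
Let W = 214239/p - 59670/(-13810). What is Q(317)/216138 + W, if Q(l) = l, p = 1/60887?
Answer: 3893569362666587177/298486578 ≈ 1.3044e+10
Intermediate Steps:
p = 1/60887 ≈ 1.6424e-5
W = 18014274966300/1381 (W = 214239/(1/60887) - 59670/(-13810) = 214239*60887 - 59670*(-1/13810) = 13044369993 + 5967/1381 = 18014274966300/1381 ≈ 1.3044e+10)
Q(317)/216138 + W = 317/216138 + 18014274966300/1381 = 3893569362666587177/298486578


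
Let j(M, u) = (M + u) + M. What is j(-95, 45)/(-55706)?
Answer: 145/55706 ≈ 0.0026029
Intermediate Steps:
j(M, u) = u + 2*M
j(-95, 45)/(-55706) = (45 + 2*(-95))/(-55706) = (45 - 190)*(-1/55706) = -145*(-1/55706) = 145/55706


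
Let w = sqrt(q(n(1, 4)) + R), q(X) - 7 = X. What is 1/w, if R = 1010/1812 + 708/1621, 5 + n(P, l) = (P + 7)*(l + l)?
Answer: sqrt(144497185436994)/98389369 ≈ 0.12217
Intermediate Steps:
n(P, l) = -5 + 2*l*(7 + P) (n(P, l) = -5 + (P + 7)*(l + l) = -5 + (7 + P)*(2*l) = -5 + 2*l*(7 + P))
q(X) = 7 + X
R = 1460053/1468626 (R = 1010*(1/1812) + 708*(1/1621) = 505/906 + 708/1621 = 1460053/1468626 ≈ 0.99416)
w = sqrt(144497185436994)/1468626 (w = sqrt((7 + (-5 + 14*4 + 2*1*4)) + 1460053/1468626) = sqrt((7 + (-5 + 56 + 8)) + 1460053/1468626) = sqrt((7 + 59) + 1460053/1468626) = sqrt(66 + 1460053/1468626) = sqrt(98389369/1468626) = sqrt(144497185436994)/1468626 ≈ 8.1850)
1/w = 1/(sqrt(144497185436994)/1468626) = sqrt(144497185436994)/98389369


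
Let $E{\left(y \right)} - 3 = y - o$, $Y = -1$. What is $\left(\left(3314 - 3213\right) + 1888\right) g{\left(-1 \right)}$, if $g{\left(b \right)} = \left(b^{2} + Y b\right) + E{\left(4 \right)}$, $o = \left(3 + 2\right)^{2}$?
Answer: $-31824$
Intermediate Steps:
$o = 25$ ($o = 5^{2} = 25$)
$E{\left(y \right)} = -22 + y$ ($E{\left(y \right)} = 3 + \left(y - 25\right) = 3 + \left(-25 + y\right) = -22 + y$)
$g{\left(b \right)} = -18 + b^{2} - b$ ($g{\left(b \right)} = \left(b^{2} - b\right) + \left(-22 + 4\right) = \left(b^{2} - b\right) - 18 = -18 + b^{2} - b$)
$\left(\left(3314 - 3213\right) + 1888\right) g{\left(-1 \right)} = \left(\left(3314 - 3213\right) + 1888\right) \left(-18 + \left(-1\right)^{2} - -1\right) = \left(101 + 1888\right) \left(-18 + 1 + 1\right) = 1989 \left(-16\right) = -31824$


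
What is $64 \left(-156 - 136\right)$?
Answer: $-18688$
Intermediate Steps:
$64 \left(-156 - 136\right) = 64 \left(-292\right) = -18688$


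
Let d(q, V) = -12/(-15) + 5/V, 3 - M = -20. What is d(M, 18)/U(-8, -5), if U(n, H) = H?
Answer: -97/450 ≈ -0.21556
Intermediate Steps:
M = 23 (M = 3 - 1*(-20) = 3 + 20 = 23)
d(q, V) = ⅘ + 5/V (d(q, V) = -12*(-1/15) + 5/V = ⅘ + 5/V)
d(M, 18)/U(-8, -5) = (⅘ + 5/18)/(-5) = (⅘ + 5*(1/18))*(-⅕) = (⅘ + 5/18)*(-⅕) = (97/90)*(-⅕) = -97/450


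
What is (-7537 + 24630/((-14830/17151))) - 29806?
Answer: -97622582/1483 ≈ -65828.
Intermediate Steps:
(-7537 + 24630/((-14830/17151))) - 29806 = (-7537 + 24630/((-14830*1/17151))) - 29806 = (-7537 + 24630/(-14830/17151)) - 29806 = (-7537 + 24630*(-17151/14830)) - 29806 = (-7537 - 42242913/1483) - 29806 = -53420284/1483 - 29806 = -97622582/1483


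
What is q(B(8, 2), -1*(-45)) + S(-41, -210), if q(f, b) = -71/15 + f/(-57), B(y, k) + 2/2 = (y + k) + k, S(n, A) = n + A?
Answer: -24313/95 ≈ -255.93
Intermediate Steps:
S(n, A) = A + n
B(y, k) = -1 + y + 2*k (B(y, k) = -1 + ((y + k) + k) = -1 + ((k + y) + k) = -1 + (y + 2*k) = -1 + y + 2*k)
q(f, b) = -71/15 - f/57 (q(f, b) = -71*1/15 + f*(-1/57) = -71/15 - f/57)
q(B(8, 2), -1*(-45)) + S(-41, -210) = (-71/15 - (-1 + 8 + 2*2)/57) + (-210 - 41) = (-71/15 - (-1 + 8 + 4)/57) - 251 = (-71/15 - 1/57*11) - 251 = (-71/15 - 11/57) - 251 = -468/95 - 251 = -24313/95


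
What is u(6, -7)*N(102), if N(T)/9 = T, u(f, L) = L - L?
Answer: 0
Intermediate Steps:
u(f, L) = 0
N(T) = 9*T
u(6, -7)*N(102) = 0*(9*102) = 0*918 = 0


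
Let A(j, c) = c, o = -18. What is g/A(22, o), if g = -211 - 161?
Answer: 62/3 ≈ 20.667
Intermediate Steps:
g = -372
g/A(22, o) = -372/(-18) = -372*(-1/18) = 62/3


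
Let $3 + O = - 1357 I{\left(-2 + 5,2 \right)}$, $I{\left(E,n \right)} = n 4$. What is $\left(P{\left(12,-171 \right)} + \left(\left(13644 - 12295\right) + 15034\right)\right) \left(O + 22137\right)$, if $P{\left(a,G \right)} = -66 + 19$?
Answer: $184237408$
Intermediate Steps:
$I{\left(E,n \right)} = 4 n$
$P{\left(a,G \right)} = -47$
$O = -10859$ ($O = -3 - 1357 \cdot 4 \cdot 2 = -3 - 10856 = -10859$)
$\left(P{\left(12,-171 \right)} + \left(\left(13644 - 12295\right) + 15034\right)\right) \left(O + 22137\right) = \left(-47 + \left(\left(13644 - 12295\right) + 15034\right)\right) \left(-10859 + 22137\right) = \left(-47 + \left(1349 + 15034\right)\right) 11278 = \left(-47 + 16383\right) 11278 = 16336 \cdot 11278 = 184237408$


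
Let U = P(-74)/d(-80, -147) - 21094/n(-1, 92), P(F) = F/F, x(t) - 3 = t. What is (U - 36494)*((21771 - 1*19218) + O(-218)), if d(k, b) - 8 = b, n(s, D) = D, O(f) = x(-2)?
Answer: -299850729055/3197 ≈ -9.3791e+7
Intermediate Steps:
x(t) = 3 + t
O(f) = 1 (O(f) = 3 - 2 = 1)
P(F) = 1
d(k, b) = 8 + b
U = -1466079/6394 (U = 1/(8 - 147) - 21094/92 = 1/(-139) - 21094*1/92 = 1*(-1/139) - 10547/46 = -1/139 - 10547/46 = -1466079/6394 ≈ -229.29)
(U - 36494)*((21771 - 1*19218) + O(-218)) = (-1466079/6394 - 36494)*((21771 - 1*19218) + 1) = -234808715*((21771 - 19218) + 1)/6394 = -234808715*(2553 + 1)/6394 = -234808715/6394*2554 = -299850729055/3197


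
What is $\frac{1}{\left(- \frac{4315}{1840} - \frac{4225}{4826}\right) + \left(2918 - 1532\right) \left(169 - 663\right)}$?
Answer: $- \frac{887984}{607991296875} \approx -1.4605 \cdot 10^{-6}$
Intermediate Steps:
$\frac{1}{\left(- \frac{4315}{1840} - \frac{4225}{4826}\right) + \left(2918 - 1532\right) \left(169 - 663\right)} = \frac{1}{\left(\left(-4315\right) \frac{1}{1840} - \frac{4225}{4826}\right) + 1386 \left(-494\right)} = \frac{1}{\left(- \frac{863}{368} - \frac{4225}{4826}\right) - 684684} = \frac{1}{- \frac{2859819}{887984} - 684684} = \frac{1}{- \frac{607991296875}{887984}} = - \frac{887984}{607991296875}$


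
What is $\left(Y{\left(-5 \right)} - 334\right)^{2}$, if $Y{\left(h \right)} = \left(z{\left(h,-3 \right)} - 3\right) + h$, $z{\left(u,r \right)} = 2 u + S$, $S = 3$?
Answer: $121801$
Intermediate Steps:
$z{\left(u,r \right)} = 3 + 2 u$ ($z{\left(u,r \right)} = 2 u + 3 = 3 + 2 u$)
$Y{\left(h \right)} = 3 h$ ($Y{\left(h \right)} = \left(\left(3 + 2 h\right) - 3\right) + h = 2 h + h = 3 h$)
$\left(Y{\left(-5 \right)} - 334\right)^{2} = \left(3 \left(-5\right) - 334\right)^{2} = \left(-15 - 334\right)^{2} = \left(-349\right)^{2} = 121801$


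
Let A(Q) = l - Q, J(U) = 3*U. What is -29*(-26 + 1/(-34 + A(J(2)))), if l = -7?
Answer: 35467/47 ≈ 754.62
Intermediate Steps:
A(Q) = -7 - Q
-29*(-26 + 1/(-34 + A(J(2)))) = -29*(-26 + 1/(-34 + (-7 - 3*2))) = -29*(-26 + 1/(-34 + (-7 - 1*6))) = -29*(-26 + 1/(-34 + (-7 - 6))) = -29*(-26 + 1/(-34 - 13)) = -29*(-26 + 1/(-47)) = -29*(-26 - 1/47) = -29*(-1223/47) = 35467/47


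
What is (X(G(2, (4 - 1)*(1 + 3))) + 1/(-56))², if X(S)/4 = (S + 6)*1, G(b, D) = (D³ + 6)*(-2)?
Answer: 601383189121/3136 ≈ 1.9177e+8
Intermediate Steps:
G(b, D) = -12 - 2*D³ (G(b, D) = (6 + D³)*(-2) = -12 - 2*D³)
X(S) = 24 + 4*S (X(S) = 4*((S + 6)*1) = 4*((6 + S)*1) = 4*(6 + S) = 24 + 4*S)
(X(G(2, (4 - 1)*(1 + 3))) + 1/(-56))² = ((24 + 4*(-12 - 2*(1 + 3)³*(4 - 1)³)) + 1/(-56))² = ((24 + 4*(-12 - 2*(3*4)³)) - 1/56)² = ((24 + 4*(-12 - 2*12³)) - 1/56)² = ((24 + 4*(-12 - 2*1728)) - 1/56)² = ((24 + 4*(-12 - 3456)) - 1/56)² = ((24 + 4*(-3468)) - 1/56)² = ((24 - 13872) - 1/56)² = (-13848 - 1/56)² = (-775489/56)² = 601383189121/3136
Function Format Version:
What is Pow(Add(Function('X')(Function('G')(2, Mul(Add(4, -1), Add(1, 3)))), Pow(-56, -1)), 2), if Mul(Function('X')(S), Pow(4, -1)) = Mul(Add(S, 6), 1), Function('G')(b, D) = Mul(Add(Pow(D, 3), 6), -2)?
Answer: Rational(601383189121, 3136) ≈ 1.9177e+8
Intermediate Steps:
Function('G')(b, D) = Add(-12, Mul(-2, Pow(D, 3))) (Function('G')(b, D) = Mul(Add(6, Pow(D, 3)), -2) = Add(-12, Mul(-2, Pow(D, 3))))
Function('X')(S) = Add(24, Mul(4, S)) (Function('X')(S) = Mul(4, Mul(Add(S, 6), 1)) = Mul(4, Mul(Add(6, S), 1)) = Mul(4, Add(6, S)) = Add(24, Mul(4, S)))
Pow(Add(Function('X')(Function('G')(2, Mul(Add(4, -1), Add(1, 3)))), Pow(-56, -1)), 2) = Pow(Add(Add(24, Mul(4, Add(-12, Mul(-2, Pow(Mul(Add(4, -1), Add(1, 3)), 3))))), Pow(-56, -1)), 2) = Pow(Add(Add(24, Mul(4, Add(-12, Mul(-2, Pow(Mul(3, 4), 3))))), Rational(-1, 56)), 2) = Pow(Add(Add(24, Mul(4, Add(-12, Mul(-2, Pow(12, 3))))), Rational(-1, 56)), 2) = Pow(Add(Add(24, Mul(4, Add(-12, Mul(-2, 1728)))), Rational(-1, 56)), 2) = Pow(Add(Add(24, Mul(4, Add(-12, -3456))), Rational(-1, 56)), 2) = Pow(Add(Add(24, Mul(4, -3468)), Rational(-1, 56)), 2) = Pow(Add(Add(24, -13872), Rational(-1, 56)), 2) = Pow(Add(-13848, Rational(-1, 56)), 2) = Pow(Rational(-775489, 56), 2) = Rational(601383189121, 3136)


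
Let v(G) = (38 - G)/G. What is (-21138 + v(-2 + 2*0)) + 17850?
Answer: -3308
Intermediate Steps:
v(G) = (38 - G)/G
(-21138 + v(-2 + 2*0)) + 17850 = (-21138 + (38 - (-2 + 2*0))/(-2 + 2*0)) + 17850 = (-21138 + (38 - (-2 + 0))/(-2 + 0)) + 17850 = (-21138 + (38 - 1*(-2))/(-2)) + 17850 = (-21138 - (38 + 2)/2) + 17850 = (-21138 - ½*40) + 17850 = (-21138 - 20) + 17850 = -21158 + 17850 = -3308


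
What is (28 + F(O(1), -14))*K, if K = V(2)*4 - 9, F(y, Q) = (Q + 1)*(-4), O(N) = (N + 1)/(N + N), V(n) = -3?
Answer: -1680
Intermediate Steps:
O(N) = (1 + N)/(2*N) (O(N) = (1 + N)/((2*N)) = (1 + N)*(1/(2*N)) = (1 + N)/(2*N))
F(y, Q) = -4 - 4*Q (F(y, Q) = (1 + Q)*(-4) = -4 - 4*Q)
K = -21 (K = -3*4 - 9 = -12 - 9 = -21)
(28 + F(O(1), -14))*K = (28 + (-4 - 4*(-14)))*(-21) = (28 + (-4 + 56))*(-21) = (28 + 52)*(-21) = 80*(-21) = -1680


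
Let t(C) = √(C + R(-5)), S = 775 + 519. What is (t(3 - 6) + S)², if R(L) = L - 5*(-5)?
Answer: (1294 + √17)² ≈ 1.6851e+6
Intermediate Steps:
R(L) = 25 + L (R(L) = L + 25 = 25 + L)
S = 1294
t(C) = √(20 + C) (t(C) = √(C + (25 - 5)) = √(C + 20) = √(20 + C))
(t(3 - 6) + S)² = (√(20 + (3 - 6)) + 1294)² = (√(20 - 3) + 1294)² = (√17 + 1294)² = (1294 + √17)²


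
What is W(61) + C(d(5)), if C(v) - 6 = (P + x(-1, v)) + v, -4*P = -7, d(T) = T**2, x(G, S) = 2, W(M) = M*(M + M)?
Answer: 29907/4 ≈ 7476.8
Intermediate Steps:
W(M) = 2*M**2 (W(M) = M*(2*M) = 2*M**2)
P = 7/4 (P = -1/4*(-7) = 7/4 ≈ 1.7500)
C(v) = 39/4 + v (C(v) = 6 + ((7/4 + 2) + v) = 6 + (15/4 + v) = 39/4 + v)
W(61) + C(d(5)) = 2*61**2 + (39/4 + 5**2) = 2*3721 + (39/4 + 25) = 7442 + 139/4 = 29907/4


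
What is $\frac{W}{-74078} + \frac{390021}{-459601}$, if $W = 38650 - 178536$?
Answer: $\frac{17699884924}{17023161439} \approx 1.0398$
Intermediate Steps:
$W = -139886$ ($W = 38650 - 178536 = -139886$)
$\frac{W}{-74078} + \frac{390021}{-459601} = - \frac{139886}{-74078} + \frac{390021}{-459601} = \left(-139886\right) \left(- \frac{1}{74078}\right) + 390021 \left(- \frac{1}{459601}\right) = \frac{69943}{37039} - \frac{390021}{459601} = \frac{17699884924}{17023161439}$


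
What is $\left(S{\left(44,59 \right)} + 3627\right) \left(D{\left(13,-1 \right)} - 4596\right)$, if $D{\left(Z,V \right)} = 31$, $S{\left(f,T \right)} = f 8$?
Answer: $-18164135$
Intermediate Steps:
$S{\left(f,T \right)} = 8 f$
$\left(S{\left(44,59 \right)} + 3627\right) \left(D{\left(13,-1 \right)} - 4596\right) = \left(8 \cdot 44 + 3627\right) \left(31 - 4596\right) = \left(352 + 3627\right) \left(-4565\right) = 3979 \left(-4565\right) = -18164135$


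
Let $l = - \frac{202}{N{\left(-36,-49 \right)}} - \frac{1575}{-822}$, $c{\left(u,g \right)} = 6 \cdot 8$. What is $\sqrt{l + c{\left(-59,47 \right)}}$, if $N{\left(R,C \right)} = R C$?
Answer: $\frac{2 \sqrt{103053455}}{2877} \approx 7.057$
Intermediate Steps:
$N{\left(R,C \right)} = C R$
$c{\left(u,g \right)} = 48$
$l = \frac{108844}{60417}$ ($l = - \frac{202}{\left(-49\right) \left(-36\right)} - \frac{1575}{-822} = - \frac{202}{1764} - - \frac{525}{274} = \left(-202\right) \frac{1}{1764} + \frac{525}{274} = - \frac{101}{882} + \frac{525}{274} = \frac{108844}{60417} \approx 1.8015$)
$\sqrt{l + c{\left(-59,47 \right)}} = \sqrt{\frac{108844}{60417} + 48} = \sqrt{\frac{3008860}{60417}} = \frac{2 \sqrt{103053455}}{2877}$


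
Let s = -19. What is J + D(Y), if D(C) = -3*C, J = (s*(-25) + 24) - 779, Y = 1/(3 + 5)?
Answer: -2243/8 ≈ -280.38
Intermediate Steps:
Y = ⅛ (Y = 1/8 = ⅛ ≈ 0.12500)
J = -280 (J = (-19*(-25) + 24) - 779 = (475 + 24) - 779 = 499 - 779 = -280)
J + D(Y) = -280 - 3*⅛ = -280 - 3/8 = -2243/8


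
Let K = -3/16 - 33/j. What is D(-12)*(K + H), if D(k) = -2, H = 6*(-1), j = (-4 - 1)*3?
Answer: 319/40 ≈ 7.9750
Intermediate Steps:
j = -15 (j = -5*3 = -15)
H = -6
K = 161/80 (K = -3/16 - 33/(-15) = -3*1/16 - 33*(-1/15) = -3/16 + 11/5 = 161/80 ≈ 2.0125)
D(-12)*(K + H) = -2*(161/80 - 6) = -2*(-319/80) = 319/40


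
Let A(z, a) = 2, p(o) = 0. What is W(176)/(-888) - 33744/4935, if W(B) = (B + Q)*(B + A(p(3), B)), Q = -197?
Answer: -639869/243460 ≈ -2.6282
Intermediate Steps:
W(B) = (-197 + B)*(2 + B) (W(B) = (B - 197)*(B + 2) = (-197 + B)*(2 + B))
W(176)/(-888) - 33744/4935 = (-394 + 176**2 - 195*176)/(-888) - 33744/4935 = (-394 + 30976 - 34320)*(-1/888) - 33744*1/4935 = -3738*(-1/888) - 11248/1645 = 623/148 - 11248/1645 = -639869/243460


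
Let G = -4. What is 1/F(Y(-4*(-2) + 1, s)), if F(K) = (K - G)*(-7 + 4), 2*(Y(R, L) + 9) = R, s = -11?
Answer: ⅔ ≈ 0.66667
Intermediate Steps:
Y(R, L) = -9 + R/2
F(K) = -12 - 3*K (F(K) = (K - 1*(-4))*(-7 + 4) = (K + 4)*(-3) = (4 + K)*(-3) = -12 - 3*K)
1/F(Y(-4*(-2) + 1, s)) = 1/(-12 - 3*(-9 + (-4*(-2) + 1)/2)) = 1/(-12 - 3*(-9 + (8 + 1)/2)) = 1/(-12 - 3*(-9 + (½)*9)) = 1/(-12 - 3*(-9 + 9/2)) = 1/(-12 - 3*(-9/2)) = 1/(-12 + 27/2) = 1/(3/2) = ⅔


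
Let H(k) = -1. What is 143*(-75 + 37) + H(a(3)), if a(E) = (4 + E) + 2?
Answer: -5435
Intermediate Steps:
a(E) = 6 + E
143*(-75 + 37) + H(a(3)) = 143*(-75 + 37) - 1 = 143*(-38) - 1 = -5434 - 1 = -5435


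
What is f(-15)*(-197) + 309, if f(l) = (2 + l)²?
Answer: -32984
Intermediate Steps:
f(-15)*(-197) + 309 = (2 - 15)²*(-197) + 309 = (-13)²*(-197) + 309 = 169*(-197) + 309 = -33293 + 309 = -32984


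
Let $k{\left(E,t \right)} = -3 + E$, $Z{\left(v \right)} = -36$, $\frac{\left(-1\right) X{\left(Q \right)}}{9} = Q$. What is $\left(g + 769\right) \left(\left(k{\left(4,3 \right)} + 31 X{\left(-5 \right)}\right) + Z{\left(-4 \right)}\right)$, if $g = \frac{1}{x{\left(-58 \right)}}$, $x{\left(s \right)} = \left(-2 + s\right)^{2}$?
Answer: $\frac{47062817}{45} \approx 1.0458 \cdot 10^{6}$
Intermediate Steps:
$X{\left(Q \right)} = - 9 Q$
$g = \frac{1}{3600}$ ($g = \frac{1}{\left(-2 - 58\right)^{2}} = \frac{1}{\left(-60\right)^{2}} = \frac{1}{3600} \approx 0.00027778$)
$\left(g + 769\right) \left(\left(k{\left(4,3 \right)} + 31 X{\left(-5 \right)}\right) + Z{\left(-4 \right)}\right) = \left(\frac{1}{3600} + 769\right) \left(\left(\left(-3 + 4\right) + 31 \left(\left(-9\right) \left(-5\right)\right)\right) - 36\right) = \frac{2768401 \left(\left(1 + 31 \cdot 45\right) - 36\right)}{3600} = \frac{2768401 \left(\left(1 + 1395\right) - 36\right)}{3600} = \frac{2768401 \left(1396 - 36\right)}{3600} = \frac{2768401}{3600} \cdot 1360 = \frac{47062817}{45}$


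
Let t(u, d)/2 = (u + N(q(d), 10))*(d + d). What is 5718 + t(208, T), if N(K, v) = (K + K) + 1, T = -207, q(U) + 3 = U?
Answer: 180426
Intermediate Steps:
q(U) = -3 + U
N(K, v) = 1 + 2*K (N(K, v) = 2*K + 1 = 1 + 2*K)
t(u, d) = 4*d*(-5 + u + 2*d) (t(u, d) = 2*((u + (1 + 2*(-3 + d)))*(d + d)) = 2*((u + (1 + (-6 + 2*d)))*(2*d)) = 2*((u + (-5 + 2*d))*(2*d)) = 2*((-5 + u + 2*d)*(2*d)) = 2*(2*d*(-5 + u + 2*d)) = 4*d*(-5 + u + 2*d))
5718 + t(208, T) = 5718 + 4*(-207)*(-5 + 208 + 2*(-207)) = 5718 + 4*(-207)*(-5 + 208 - 414) = 5718 + 4*(-207)*(-211) = 5718 + 174708 = 180426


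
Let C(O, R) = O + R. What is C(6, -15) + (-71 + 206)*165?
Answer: 22266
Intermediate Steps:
C(6, -15) + (-71 + 206)*165 = (6 - 15) + (-71 + 206)*165 = -9 + 135*165 = -9 + 22275 = 22266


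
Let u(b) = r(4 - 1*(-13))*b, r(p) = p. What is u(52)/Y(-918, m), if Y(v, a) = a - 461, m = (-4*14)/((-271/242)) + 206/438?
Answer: -13116129/6091022 ≈ -2.1534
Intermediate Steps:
m = 2995801/59349 (m = -56/((-271*1/242)) + 206*(1/438) = -56/(-271/242) + 103/219 = -56*(-242/271) + 103/219 = 13552/271 + 103/219 = 2995801/59349 ≈ 50.478)
Y(v, a) = -461 + a
u(b) = 17*b (u(b) = (4 - 1*(-13))*b = (4 + 13)*b = 17*b)
u(52)/Y(-918, m) = (17*52)/(-461 + 2995801/59349) = 884/(-24364088/59349) = 884*(-59349/24364088) = -13116129/6091022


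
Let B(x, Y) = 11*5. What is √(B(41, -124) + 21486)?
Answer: √21541 ≈ 146.77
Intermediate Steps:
B(x, Y) = 55
√(B(41, -124) + 21486) = √(55 + 21486) = √21541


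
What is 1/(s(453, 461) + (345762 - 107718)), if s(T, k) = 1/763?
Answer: 763/181627573 ≈ 4.2009e-6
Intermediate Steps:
s(T, k) = 1/763
1/(s(453, 461) + (345762 - 107718)) = 1/(1/763 + (345762 - 107718)) = 1/(1/763 + 238044) = 1/(181627573/763) = 763/181627573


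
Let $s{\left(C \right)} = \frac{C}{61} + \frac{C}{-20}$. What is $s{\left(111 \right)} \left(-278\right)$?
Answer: $\frac{632589}{610} \approx 1037.0$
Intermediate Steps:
$s{\left(C \right)} = - \frac{41 C}{1220}$ ($s{\left(C \right)} = C \frac{1}{61} + C \left(- \frac{1}{20}\right) = \frac{C}{61} - \frac{C}{20} = - \frac{41 C}{1220}$)
$s{\left(111 \right)} \left(-278\right) = \left(- \frac{41}{1220}\right) 111 \left(-278\right) = \left(- \frac{4551}{1220}\right) \left(-278\right) = \frac{632589}{610}$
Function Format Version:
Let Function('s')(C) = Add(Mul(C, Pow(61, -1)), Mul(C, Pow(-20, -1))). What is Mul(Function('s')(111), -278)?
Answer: Rational(632589, 610) ≈ 1037.0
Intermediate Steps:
Function('s')(C) = Mul(Rational(-41, 1220), C) (Function('s')(C) = Add(Mul(C, Rational(1, 61)), Mul(C, Rational(-1, 20))) = Add(Mul(Rational(1, 61), C), Mul(Rational(-1, 20), C)) = Mul(Rational(-41, 1220), C))
Mul(Function('s')(111), -278) = Mul(Mul(Rational(-41, 1220), 111), -278) = Mul(Rational(-4551, 1220), -278) = Rational(632589, 610)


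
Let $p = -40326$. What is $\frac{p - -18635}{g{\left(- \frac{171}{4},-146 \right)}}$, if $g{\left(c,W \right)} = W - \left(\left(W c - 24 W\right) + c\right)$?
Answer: $\frac{86764}{39395} \approx 2.2024$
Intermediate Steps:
$g{\left(c,W \right)} = - c + 25 W - W c$ ($g{\left(c,W \right)} = W - \left(\left(- 24 W + W c\right) + c\right) = W - \left(c - 24 W + W c\right) = - c + 25 W - W c$)
$\frac{p - -18635}{g{\left(- \frac{171}{4},-146 \right)}} = \frac{-40326 - -18635}{- \frac{-171}{4} + 25 \left(-146\right) - - 146 \left(- \frac{171}{4}\right)} = \frac{-40326 + 18635}{- \frac{-171}{4} - 3650 - - 146 \left(\left(-171\right) \frac{1}{4}\right)} = - \frac{21691}{\left(-1\right) \left(- \frac{171}{4}\right) - 3650 - \left(-146\right) \left(- \frac{171}{4}\right)} = - \frac{21691}{\frac{171}{4} - 3650 - \frac{12483}{2}} = - \frac{21691}{- \frac{39395}{4}} = \left(-21691\right) \left(- \frac{4}{39395}\right) = \frac{86764}{39395}$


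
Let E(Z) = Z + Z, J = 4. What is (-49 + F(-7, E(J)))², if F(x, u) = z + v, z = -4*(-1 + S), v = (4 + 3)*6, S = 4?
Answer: 361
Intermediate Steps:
v = 42 (v = 7*6 = 42)
z = -12 (z = -4*(-1 + 4) = -4*3 = -12)
E(Z) = 2*Z
F(x, u) = 30 (F(x, u) = -12 + 42 = 30)
(-49 + F(-7, E(J)))² = (-49 + 30)² = (-19)² = 361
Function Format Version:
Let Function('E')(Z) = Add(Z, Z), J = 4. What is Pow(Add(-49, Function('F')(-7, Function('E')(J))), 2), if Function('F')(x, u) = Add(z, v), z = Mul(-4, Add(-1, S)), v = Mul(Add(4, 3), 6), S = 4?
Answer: 361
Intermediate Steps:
v = 42 (v = Mul(7, 6) = 42)
z = -12 (z = Mul(-4, Add(-1, 4)) = Mul(-4, 3) = -12)
Function('E')(Z) = Mul(2, Z)
Function('F')(x, u) = 30 (Function('F')(x, u) = Add(-12, 42) = 30)
Pow(Add(-49, Function('F')(-7, Function('E')(J))), 2) = Pow(Add(-49, 30), 2) = Pow(-19, 2) = 361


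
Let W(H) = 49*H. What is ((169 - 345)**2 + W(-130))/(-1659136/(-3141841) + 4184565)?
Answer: 77308139646/13147239543301 ≈ 0.0058802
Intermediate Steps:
((169 - 345)**2 + W(-130))/(-1659136/(-3141841) + 4184565) = ((169 - 345)**2 + 49*(-130))/(-1659136/(-3141841) + 4184565) = ((-176)**2 - 6370)/(-1659136*(-1/3141841) + 4184565) = (30976 - 6370)/(1659136/3141841 + 4184565) = 24606/(13147239543301/3141841) = 24606*(3141841/13147239543301) = 77308139646/13147239543301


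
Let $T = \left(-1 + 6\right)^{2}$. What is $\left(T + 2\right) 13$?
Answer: $351$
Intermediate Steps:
$T = 25$ ($T = 5^{2} = 25$)
$\left(T + 2\right) 13 = \left(25 + 2\right) 13 = 27 \cdot 13 = 351$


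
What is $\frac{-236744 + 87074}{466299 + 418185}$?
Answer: $- \frac{8315}{49138} \approx -0.16922$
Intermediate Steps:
$\frac{-236744 + 87074}{466299 + 418185} = - \frac{149670}{884484} = \left(-149670\right) \frac{1}{884484} = - \frac{8315}{49138}$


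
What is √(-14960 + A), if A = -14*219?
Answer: I*√18026 ≈ 134.26*I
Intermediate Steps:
A = -3066
√(-14960 + A) = √(-14960 - 3066) = √(-18026) = I*√18026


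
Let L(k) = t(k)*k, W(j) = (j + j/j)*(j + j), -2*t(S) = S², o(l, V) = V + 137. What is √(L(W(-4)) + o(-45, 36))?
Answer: I*√6739 ≈ 82.091*I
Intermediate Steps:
o(l, V) = 137 + V
t(S) = -S²/2
W(j) = 2*j*(1 + j) (W(j) = (j + 1)*(2*j) = (1 + j)*(2*j) = 2*j*(1 + j))
L(k) = -k³/2 (L(k) = (-k²/2)*k = -k³/2)
√(L(W(-4)) + o(-45, 36)) = √(-(-512*(1 - 4)³)/2 + (137 + 36)) = √(-(2*(-4)*(-3))³/2 + 173) = √(-½*24³ + 173) = √(-½*13824 + 173) = √(-6912 + 173) = √(-6739) = I*√6739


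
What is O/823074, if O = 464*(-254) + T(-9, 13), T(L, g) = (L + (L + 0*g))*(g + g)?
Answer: -59162/411537 ≈ -0.14376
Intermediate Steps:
T(L, g) = 4*L*g (T(L, g) = (L + (L + 0))*(2*g) = (L + L)*(2*g) = (2*L)*(2*g) = 4*L*g)
O = -118324 (O = 464*(-254) + 4*(-9)*13 = -117856 - 468 = -118324)
O/823074 = -118324/823074 = -118324*1/823074 = -59162/411537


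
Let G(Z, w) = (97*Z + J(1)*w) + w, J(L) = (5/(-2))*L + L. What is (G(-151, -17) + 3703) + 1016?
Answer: -19839/2 ≈ -9919.5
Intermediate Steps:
J(L) = -3*L/2 (J(L) = (5*(-½))*L + L = -5*L/2 + L = -3*L/2)
G(Z, w) = 97*Z - w/2 (G(Z, w) = (97*Z + (-3/2*1)*w) + w = (97*Z - 3*w/2) + w = 97*Z - w/2)
(G(-151, -17) + 3703) + 1016 = ((97*(-151) - ½*(-17)) + 3703) + 1016 = ((-14647 + 17/2) + 3703) + 1016 = (-29277/2 + 3703) + 1016 = -21871/2 + 1016 = -19839/2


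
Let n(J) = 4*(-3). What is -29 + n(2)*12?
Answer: -173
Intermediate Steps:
n(J) = -12
-29 + n(2)*12 = -29 - 12*12 = -29 - 144 = -173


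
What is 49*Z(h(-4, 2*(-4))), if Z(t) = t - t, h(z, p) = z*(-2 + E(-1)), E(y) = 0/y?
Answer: 0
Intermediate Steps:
E(y) = 0
h(z, p) = -2*z (h(z, p) = z*(-2 + 0) = z*(-2) = -2*z)
Z(t) = 0
49*Z(h(-4, 2*(-4))) = 49*0 = 0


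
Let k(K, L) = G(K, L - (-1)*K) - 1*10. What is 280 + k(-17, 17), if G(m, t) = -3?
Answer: 267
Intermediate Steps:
k(K, L) = -13 (k(K, L) = -3 - 1*10 = -3 - 10 = -13)
280 + k(-17, 17) = 280 - 13 = 267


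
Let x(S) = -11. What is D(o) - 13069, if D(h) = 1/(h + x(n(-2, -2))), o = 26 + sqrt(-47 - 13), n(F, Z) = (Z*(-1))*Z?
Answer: 2*(-13069*sqrt(15) + 98017*I)/(-15*I + 2*sqrt(15)) ≈ -13069.0 - 0.027178*I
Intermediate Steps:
n(F, Z) = -Z**2 (n(F, Z) = (-Z)*Z = -Z**2)
o = 26 + 2*I*sqrt(15) (o = 26 + sqrt(-60) = 26 + 2*I*sqrt(15) ≈ 26.0 + 7.746*I)
D(h) = 1/(-11 + h) (D(h) = 1/(h - 11) = 1/(-11 + h))
D(o) - 13069 = 1/(-11 + (26 + 2*I*sqrt(15))) - 13069 = 1/(15 + 2*I*sqrt(15)) - 13069 = -13069 + 1/(15 + 2*I*sqrt(15))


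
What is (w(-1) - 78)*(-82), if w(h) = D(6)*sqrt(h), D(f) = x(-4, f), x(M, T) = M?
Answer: 6396 + 328*I ≈ 6396.0 + 328.0*I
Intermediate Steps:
D(f) = -4
w(h) = -4*sqrt(h)
(w(-1) - 78)*(-82) = (-4*I - 78)*(-82) = (-78 - 4*I)*(-82) = 6396 + 328*I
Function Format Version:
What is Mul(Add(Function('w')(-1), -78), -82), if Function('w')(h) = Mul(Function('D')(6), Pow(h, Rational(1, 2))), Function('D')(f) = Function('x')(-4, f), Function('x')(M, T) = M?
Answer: Add(6396, Mul(328, I)) ≈ Add(6396.0, Mul(328.00, I))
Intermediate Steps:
Function('D')(f) = -4
Function('w')(h) = Mul(-4, Pow(h, Rational(1, 2)))
Mul(Add(Function('w')(-1), -78), -82) = Mul(Add(Mul(-4, Pow(-1, Rational(1, 2))), -78), -82) = Mul(Add(Mul(-4, I), -78), -82) = Mul(Add(-78, Mul(-4, I)), -82) = Add(6396, Mul(328, I))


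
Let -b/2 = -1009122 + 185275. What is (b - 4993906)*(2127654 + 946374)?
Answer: -10286349381936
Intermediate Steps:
b = 1647694 (b = -2*(-1009122 + 185275) = -2*(-823847) = 1647694)
(b - 4993906)*(2127654 + 946374) = (1647694 - 4993906)*(2127654 + 946374) = -3346212*3074028 = -10286349381936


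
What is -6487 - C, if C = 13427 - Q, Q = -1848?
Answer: -21762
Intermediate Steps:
C = 15275 (C = 13427 - 1*(-1848) = 13427 + 1848 = 15275)
-6487 - C = -6487 - 1*15275 = -6487 - 15275 = -21762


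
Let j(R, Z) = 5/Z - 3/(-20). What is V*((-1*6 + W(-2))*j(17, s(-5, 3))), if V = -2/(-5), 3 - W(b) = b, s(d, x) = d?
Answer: 17/50 ≈ 0.34000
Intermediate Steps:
W(b) = 3 - b
j(R, Z) = 3/20 + 5/Z (j(R, Z) = 5/Z - 3*(-1/20) = 5/Z + 3/20 = 3/20 + 5/Z)
V = 2/5 (V = -2*(-1/5) = 2/5 ≈ 0.40000)
V*((-1*6 + W(-2))*j(17, s(-5, 3))) = 2*((-1*6 + (3 - 1*(-2)))*(3/20 + 5/(-5)))/5 = 2*((-6 + (3 + 2))*(3/20 + 5*(-1/5)))/5 = 2*((-6 + 5)*(3/20 - 1))/5 = 2*(-1*(-17/20))/5 = (2/5)*(17/20) = 17/50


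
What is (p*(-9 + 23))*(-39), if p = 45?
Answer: -24570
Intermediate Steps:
(p*(-9 + 23))*(-39) = (45*(-9 + 23))*(-39) = (45*14)*(-39) = 630*(-39) = -24570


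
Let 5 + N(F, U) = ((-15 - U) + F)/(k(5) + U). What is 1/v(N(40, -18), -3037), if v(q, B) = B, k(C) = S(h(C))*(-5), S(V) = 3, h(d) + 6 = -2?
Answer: -1/3037 ≈ -0.00032927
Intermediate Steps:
h(d) = -8 (h(d) = -6 - 2 = -8)
k(C) = -15 (k(C) = 3*(-5) = -15)
N(F, U) = -5 + (-15 + F - U)/(-15 + U) (N(F, U) = -5 + ((-15 - U) + F)/(-15 + U) = -5 + (-15 + F - U)/(-15 + U))
1/v(N(40, -18), -3037) = 1/(-3037) = -1/3037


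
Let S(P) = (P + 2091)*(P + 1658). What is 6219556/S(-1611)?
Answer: 1554889/5640 ≈ 275.69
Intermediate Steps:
S(P) = (1658 + P)*(2091 + P) (S(P) = (2091 + P)*(1658 + P) = (1658 + P)*(2091 + P))
6219556/S(-1611) = 6219556/(3466878 + (-1611)² + 3749*(-1611)) = 6219556/(3466878 + 2595321 - 6039639) = 6219556/22560 = 6219556*(1/22560) = 1554889/5640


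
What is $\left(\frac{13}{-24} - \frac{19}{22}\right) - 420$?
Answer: $- \frac{111251}{264} \approx -421.41$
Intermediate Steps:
$\left(\frac{13}{-24} - \frac{19}{22}\right) - 420 = \left(13 \left(- \frac{1}{24}\right) - \frac{19}{22}\right) - 420 = \left(- \frac{13}{24} - \frac{19}{22}\right) - 420 = - \frac{371}{264} - 420 = - \frac{111251}{264}$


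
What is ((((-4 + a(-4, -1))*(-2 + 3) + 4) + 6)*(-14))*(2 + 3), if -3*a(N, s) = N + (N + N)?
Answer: -700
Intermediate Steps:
a(N, s) = -N (a(N, s) = -(N + (N + N))/3 = -(N + 2*N)/3 = -N)
((((-4 + a(-4, -1))*(-2 + 3) + 4) + 6)*(-14))*(2 + 3) = ((((-4 - 1*(-4))*(-2 + 3) + 4) + 6)*(-14))*(2 + 3) = ((((-4 + 4)*1 + 4) + 6)*(-14))*5 = (((0*1 + 4) + 6)*(-14))*5 = (((0 + 4) + 6)*(-14))*5 = ((4 + 6)*(-14))*5 = (10*(-14))*5 = -140*5 = -700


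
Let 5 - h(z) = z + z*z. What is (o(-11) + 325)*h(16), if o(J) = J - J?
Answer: -86775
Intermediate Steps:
h(z) = 5 - z - z² (h(z) = 5 - (z + z*z) = 5 - (z + z²) = 5 + (-z - z²) = 5 - z - z²)
o(J) = 0
(o(-11) + 325)*h(16) = (0 + 325)*(5 - 1*16 - 1*16²) = 325*(5 - 16 - 1*256) = 325*(5 - 16 - 256) = 325*(-267) = -86775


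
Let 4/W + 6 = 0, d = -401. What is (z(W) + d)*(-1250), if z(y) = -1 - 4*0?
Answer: 502500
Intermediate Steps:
W = -2/3 (W = 4/(-6 + 0) = 4/(-6) = 4*(-1/6) = -2/3 ≈ -0.66667)
z(y) = -1 (z(y) = -1 + 0 = -1)
(z(W) + d)*(-1250) = (-1 - 401)*(-1250) = -402*(-1250) = 502500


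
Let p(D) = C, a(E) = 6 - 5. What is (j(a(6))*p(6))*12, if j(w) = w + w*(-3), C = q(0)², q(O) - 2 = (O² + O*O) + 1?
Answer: -216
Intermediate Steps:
a(E) = 1
q(O) = 3 + 2*O² (q(O) = 2 + ((O² + O*O) + 1) = 2 + ((O² + O²) + 1) = 2 + (2*O² + 1) = 2 + (1 + 2*O²) = 3 + 2*O²)
C = 9 (C = (3 + 2*0²)² = (3 + 2*0)² = (3 + 0)² = 3² = 9)
j(w) = -2*w (j(w) = w - 3*w = -2*w)
p(D) = 9
(j(a(6))*p(6))*12 = (-2*1*9)*12 = -2*9*12 = -18*12 = -216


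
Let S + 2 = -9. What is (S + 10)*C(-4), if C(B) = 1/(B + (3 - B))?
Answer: -⅓ ≈ -0.33333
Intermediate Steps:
S = -11 (S = -2 - 9 = -11)
C(B) = ⅓ (C(B) = 1/3 = ⅓)
(S + 10)*C(-4) = (-11 + 10)*(⅓) = -1*⅓ = -⅓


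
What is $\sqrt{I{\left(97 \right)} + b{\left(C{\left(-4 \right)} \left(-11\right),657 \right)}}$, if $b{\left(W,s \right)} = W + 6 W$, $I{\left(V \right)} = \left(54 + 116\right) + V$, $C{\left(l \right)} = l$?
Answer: $5 \sqrt{23} \approx 23.979$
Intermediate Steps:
$I{\left(V \right)} = 170 + V$
$b{\left(W,s \right)} = 7 W$
$\sqrt{I{\left(97 \right)} + b{\left(C{\left(-4 \right)} \left(-11\right),657 \right)}} = \sqrt{\left(170 + 97\right) + 7 \left(\left(-4\right) \left(-11\right)\right)} = \sqrt{267 + 7 \cdot 44} = \sqrt{267 + 308} = \sqrt{575} = 5 \sqrt{23}$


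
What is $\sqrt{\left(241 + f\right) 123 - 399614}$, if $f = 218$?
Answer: $i \sqrt{343157} \approx 585.8 i$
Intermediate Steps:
$\sqrt{\left(241 + f\right) 123 - 399614} = \sqrt{\left(241 + 218\right) 123 - 399614} = \sqrt{459 \cdot 123 - 399614} = \sqrt{56457 - 399614} = \sqrt{-343157} = i \sqrt{343157}$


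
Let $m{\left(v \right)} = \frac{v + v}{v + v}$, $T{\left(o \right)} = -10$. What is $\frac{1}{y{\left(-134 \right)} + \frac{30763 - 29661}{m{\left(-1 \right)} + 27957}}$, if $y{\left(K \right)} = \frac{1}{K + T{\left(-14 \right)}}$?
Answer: $\frac{2012976}{65365} \approx 30.796$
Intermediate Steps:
$y{\left(K \right)} = \frac{1}{-10 + K}$ ($y{\left(K \right)} = \frac{1}{K - 10} = \frac{1}{-10 + K}$)
$m{\left(v \right)} = 1$ ($m{\left(v \right)} = \frac{2 v}{2 v} = 2 v \frac{1}{2 v} = 1$)
$\frac{1}{y{\left(-134 \right)} + \frac{30763 - 29661}{m{\left(-1 \right)} + 27957}} = \frac{1}{\frac{1}{-10 - 134} + \frac{30763 - 29661}{1 + 27957}} = \frac{1}{\frac{1}{-144} + \frac{1102}{27958}} = \frac{1}{- \frac{1}{144} + 1102 \cdot \frac{1}{27958}} = \frac{1}{- \frac{1}{144} + \frac{551}{13979}} = \frac{1}{\frac{65365}{2012976}} = \frac{2012976}{65365}$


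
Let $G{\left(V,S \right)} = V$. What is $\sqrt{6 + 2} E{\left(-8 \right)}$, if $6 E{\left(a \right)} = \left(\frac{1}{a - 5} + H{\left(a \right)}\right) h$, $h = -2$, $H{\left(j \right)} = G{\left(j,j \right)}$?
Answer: $\frac{70 \sqrt{2}}{13} \approx 7.615$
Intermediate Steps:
$H{\left(j \right)} = j$
$E{\left(a \right)} = - \frac{a}{3} - \frac{1}{3 \left(-5 + a\right)}$ ($E{\left(a \right)} = \frac{\left(\frac{1}{a - 5} + a\right) \left(-2\right)}{6} = \frac{\left(\frac{1}{-5 + a} + a\right) \left(-2\right)}{6} = \frac{\left(a + \frac{1}{-5 + a}\right) \left(-2\right)}{6} = \frac{- 2 a - \frac{2}{-5 + a}}{6} = - \frac{a}{3} - \frac{1}{3 \left(-5 + a\right)}$)
$\sqrt{6 + 2} E{\left(-8 \right)} = \sqrt{6 + 2} \frac{-1 - \left(-8\right)^{2} + 5 \left(-8\right)}{3 \left(-5 - 8\right)} = \sqrt{8} \frac{-1 - 64 - 40}{3 \left(-13\right)} = 2 \sqrt{2} \cdot \frac{1}{3} \left(- \frac{1}{13}\right) \left(-1 - 64 - 40\right) = 2 \sqrt{2} \cdot \frac{1}{3} \left(- \frac{1}{13}\right) \left(-105\right) = 2 \sqrt{2} \cdot \frac{35}{13} = \frac{70 \sqrt{2}}{13}$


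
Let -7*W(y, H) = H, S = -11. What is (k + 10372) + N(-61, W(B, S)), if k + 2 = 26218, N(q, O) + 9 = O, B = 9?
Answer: 256064/7 ≈ 36581.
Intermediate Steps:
W(y, H) = -H/7
N(q, O) = -9 + O
k = 26216 (k = -2 + 26218 = 26216)
(k + 10372) + N(-61, W(B, S)) = (26216 + 10372) + (-9 - ⅐*(-11)) = 36588 + (-9 + 11/7) = 36588 - 52/7 = 256064/7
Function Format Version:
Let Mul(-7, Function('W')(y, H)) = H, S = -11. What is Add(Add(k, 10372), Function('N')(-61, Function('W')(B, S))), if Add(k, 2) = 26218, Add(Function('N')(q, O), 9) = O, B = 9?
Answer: Rational(256064, 7) ≈ 36581.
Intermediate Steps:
Function('W')(y, H) = Mul(Rational(-1, 7), H)
Function('N')(q, O) = Add(-9, O)
k = 26216 (k = Add(-2, 26218) = 26216)
Add(Add(k, 10372), Function('N')(-61, Function('W')(B, S))) = Add(Add(26216, 10372), Add(-9, Mul(Rational(-1, 7), -11))) = Add(36588, Add(-9, Rational(11, 7))) = Add(36588, Rational(-52, 7)) = Rational(256064, 7)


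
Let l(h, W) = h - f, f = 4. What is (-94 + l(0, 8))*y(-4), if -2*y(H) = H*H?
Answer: 784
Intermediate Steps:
y(H) = -H²/2 (y(H) = -H*H/2 = -H²/2)
l(h, W) = -4 + h (l(h, W) = h - 1*4 = h - 4 = -4 + h)
(-94 + l(0, 8))*y(-4) = (-94 + (-4 + 0))*(-½*(-4)²) = (-94 - 4)*(-½*16) = -98*(-8) = 784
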